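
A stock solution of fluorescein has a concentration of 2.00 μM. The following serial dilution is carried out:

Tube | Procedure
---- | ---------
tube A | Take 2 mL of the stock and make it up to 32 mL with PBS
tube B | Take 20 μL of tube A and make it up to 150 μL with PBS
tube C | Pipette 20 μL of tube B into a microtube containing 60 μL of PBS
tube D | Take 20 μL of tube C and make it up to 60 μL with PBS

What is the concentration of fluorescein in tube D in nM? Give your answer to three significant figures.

1.39 nM

Step 1: 2 mL brought to 32 mL → factor 32/2 = 16
Step 2: 20 μL brought to 150 μL → factor 150/20 = 7.5
Step 3: 20 μL + 60 μL = 80 μL total → factor 80/20 = 4
Step 4: 20 μL brought to 60 μL → factor 60/20 = 3
Overall dilution factor = 16 × 7.5 × 4 × 3 = 1440
Final = 2.00 μM / 1440 = 0.001389 μM = 1.39 nM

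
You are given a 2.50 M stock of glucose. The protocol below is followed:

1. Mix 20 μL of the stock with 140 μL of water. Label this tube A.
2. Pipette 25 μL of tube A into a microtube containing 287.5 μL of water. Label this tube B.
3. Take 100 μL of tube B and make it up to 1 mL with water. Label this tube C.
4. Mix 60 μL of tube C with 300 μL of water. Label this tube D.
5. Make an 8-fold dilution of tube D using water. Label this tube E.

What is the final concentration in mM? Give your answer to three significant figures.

Step 1: 20 μL + 140 μL = 160 μL total → factor 160/20 = 8
Step 2: 25 μL + 287.5 μL = 312.5 μL total → factor 312.5/25 = 12.5
Step 3: 100 μL brought to 1 mL → factor 1000/100 = 10
Step 4: 60 μL + 300 μL = 360 μL total → factor 360/60 = 6
Step 5: 8-fold → factor 8
Overall dilution factor = 8 × 12.5 × 10 × 6 × 8 = 48000
Final = 2.50 M / 48000 = 5.208 × 10^-5 M = 0.0521 mM

0.0521 mM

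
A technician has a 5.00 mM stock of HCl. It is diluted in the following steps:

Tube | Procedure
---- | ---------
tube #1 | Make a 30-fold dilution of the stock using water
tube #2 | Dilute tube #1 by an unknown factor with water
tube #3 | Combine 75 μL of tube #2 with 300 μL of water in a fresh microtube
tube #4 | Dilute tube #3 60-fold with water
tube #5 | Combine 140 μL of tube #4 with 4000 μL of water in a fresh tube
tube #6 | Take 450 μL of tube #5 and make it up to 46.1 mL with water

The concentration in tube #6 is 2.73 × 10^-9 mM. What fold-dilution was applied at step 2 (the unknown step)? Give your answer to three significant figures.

Step 1: 30-fold → factor 30
Step 2: unknown factor x
Step 3: 75 μL + 300 μL = 375 μL total → factor 375/75 = 5
Step 4: 60-fold → factor 60
Step 5: 140 μL + 4000 μL = 4140 μL total → factor 4140/140 = 29.571
Step 6: 450 μL brought to 46.1 mL → factor 46100/450 = 102.44
Product of known-step factors = 2.7265 × 10^7
Overall factor = 5.00 mM / (2.73 × 10^-9 mM) = 1.8315 × 10^9
x = 1.8315 × 10^9 / 2.7265 × 10^7 = 67.2

67.2-fold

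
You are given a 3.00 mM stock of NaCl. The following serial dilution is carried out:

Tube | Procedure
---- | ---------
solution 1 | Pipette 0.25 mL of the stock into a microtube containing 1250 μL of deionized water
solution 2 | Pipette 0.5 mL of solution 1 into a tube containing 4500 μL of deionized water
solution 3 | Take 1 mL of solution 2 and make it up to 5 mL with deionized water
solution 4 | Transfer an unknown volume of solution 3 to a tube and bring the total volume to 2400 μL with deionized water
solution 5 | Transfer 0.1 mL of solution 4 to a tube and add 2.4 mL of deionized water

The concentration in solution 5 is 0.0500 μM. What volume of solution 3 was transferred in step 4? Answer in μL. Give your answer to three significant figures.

300 μL

Step 1: 0.25 mL + 1250 μL = 1.5 mL total → factor 1.5/0.25 = 6
Step 2: 0.5 mL + 4500 μL = 5 mL total → factor 5/0.5 = 10
Step 3: 1 mL brought to 5 mL → factor 5/1 = 5
Step 4: v brought to 2400 μL → factor = 2400 μL/v
Step 5: 0.1 mL + 2.4 mL = 2.5 mL total → factor 2.5/0.1 = 25
Product of known-step factors = 7500
Overall factor = 3.00 mM / (0.0500 μM) = 60000
Step-4 factor = 60000 / 7500 = 8
v = 2400 μL / 8 = 300 μL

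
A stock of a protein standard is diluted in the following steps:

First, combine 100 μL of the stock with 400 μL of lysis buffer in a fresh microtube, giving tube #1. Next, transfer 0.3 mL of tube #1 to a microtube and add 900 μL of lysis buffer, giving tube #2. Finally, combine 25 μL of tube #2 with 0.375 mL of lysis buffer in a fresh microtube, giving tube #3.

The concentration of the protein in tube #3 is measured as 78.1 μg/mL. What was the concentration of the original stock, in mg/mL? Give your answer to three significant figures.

25.0 mg/mL

Step 1: 100 μL + 400 μL = 500 μL total → factor 500/100 = 5
Step 2: 0.3 mL + 900 μL = 1.2 mL total → factor 1.2/0.3 = 4
Step 3: 25 μL + 0.375 mL = 400 μL total → factor 400/25 = 16
Overall dilution factor = 5 × 4 × 16 = 320
Stock = 78.1 μg/mL × 320 = 2.499 × 10^4 μg/mL = 25.0 mg/mL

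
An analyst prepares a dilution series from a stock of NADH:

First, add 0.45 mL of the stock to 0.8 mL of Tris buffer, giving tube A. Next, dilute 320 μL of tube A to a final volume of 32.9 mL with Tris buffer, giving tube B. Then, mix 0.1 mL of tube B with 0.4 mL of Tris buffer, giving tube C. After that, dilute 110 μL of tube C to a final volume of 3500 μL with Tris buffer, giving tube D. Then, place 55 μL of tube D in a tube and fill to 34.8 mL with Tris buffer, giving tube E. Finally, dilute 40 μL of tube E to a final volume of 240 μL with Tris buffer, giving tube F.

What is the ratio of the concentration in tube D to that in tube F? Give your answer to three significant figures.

Step 1: 0.45 mL + 0.8 mL = 1.25 mL total → factor 1.25/0.45 = 2.7778
Step 2: 320 μL brought to 32.9 mL → factor 32900/320 = 102.81
Step 3: 0.1 mL + 0.4 mL = 0.5 mL total → factor 0.5/0.1 = 5
Step 4: 110 μL brought to 3500 μL → factor 3500/110 = 31.818
Step 5: 55 μL brought to 34.8 mL → factor 34800/55 = 632.73
Step 6: 40 μL brought to 240 μL → factor 240/40 = 6
Dilution factor to tube D = 45435; to tube F = 1.7249 × 10^8
[tube D]/[tube F] = (factor to tube F)/(factor to tube D) = 1.7249 × 10^8/45435 = 3.80 × 10^3

3.80 × 10^3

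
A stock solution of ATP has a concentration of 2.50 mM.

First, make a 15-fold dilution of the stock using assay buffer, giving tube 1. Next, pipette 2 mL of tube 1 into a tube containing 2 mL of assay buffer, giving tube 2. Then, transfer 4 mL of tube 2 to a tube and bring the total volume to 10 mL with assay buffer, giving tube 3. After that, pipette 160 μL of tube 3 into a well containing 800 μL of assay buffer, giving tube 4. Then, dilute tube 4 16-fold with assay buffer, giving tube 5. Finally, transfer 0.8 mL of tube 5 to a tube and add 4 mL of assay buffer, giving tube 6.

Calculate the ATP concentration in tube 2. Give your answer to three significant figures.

Step 1: 15-fold → factor 15
Step 2: 2 mL + 2 mL = 4 mL total → factor 4/2 = 2
Dilution factor through tube 2 = 15 × 2 = 30
[tube 2] = 2.50 mM / 30 = 0.0833 mM

0.0833 mM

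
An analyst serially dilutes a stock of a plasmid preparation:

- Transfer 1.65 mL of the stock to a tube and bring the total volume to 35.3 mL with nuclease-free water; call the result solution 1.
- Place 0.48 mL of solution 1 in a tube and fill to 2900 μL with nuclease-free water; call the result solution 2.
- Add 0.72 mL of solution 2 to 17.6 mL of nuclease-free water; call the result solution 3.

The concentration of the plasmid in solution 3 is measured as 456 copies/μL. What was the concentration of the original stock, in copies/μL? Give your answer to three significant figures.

Step 1: 1.65 mL brought to 35.3 mL → factor 35.3/1.65 = 21.394
Step 2: 0.48 mL brought to 2900 μL → factor 2.9/0.48 = 6.0417
Step 3: 0.72 mL + 17.6 mL = 18.32 mL total → factor 18.32/0.72 = 25.444
Overall dilution factor = 21.394 × 6.0417 × 25.444 = 3288.8
Stock = 456 copies/μL × 3288.8 = 1.50 × 10^6 copies/μL

1.50 × 10^6 copies/μL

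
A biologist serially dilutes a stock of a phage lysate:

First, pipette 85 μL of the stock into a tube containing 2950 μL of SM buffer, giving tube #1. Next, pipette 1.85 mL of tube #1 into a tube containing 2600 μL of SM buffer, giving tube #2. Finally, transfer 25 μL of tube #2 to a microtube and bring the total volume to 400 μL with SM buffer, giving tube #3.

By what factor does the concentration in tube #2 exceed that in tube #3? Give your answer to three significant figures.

Step 1: 85 μL + 2950 μL = 3035 μL total → factor 3035/85 = 35.706
Step 2: 1.85 mL + 2600 μL = 4.45 mL total → factor 4.45/1.85 = 2.4054
Step 3: 25 μL brought to 400 μL → factor 400/25 = 16
Dilution factor to tube #2 = 85.887; to tube #3 = 1374.2
[tube #2]/[tube #3] = (factor to tube #3)/(factor to tube #2) = 1374.2/85.887 = 16.0

16.0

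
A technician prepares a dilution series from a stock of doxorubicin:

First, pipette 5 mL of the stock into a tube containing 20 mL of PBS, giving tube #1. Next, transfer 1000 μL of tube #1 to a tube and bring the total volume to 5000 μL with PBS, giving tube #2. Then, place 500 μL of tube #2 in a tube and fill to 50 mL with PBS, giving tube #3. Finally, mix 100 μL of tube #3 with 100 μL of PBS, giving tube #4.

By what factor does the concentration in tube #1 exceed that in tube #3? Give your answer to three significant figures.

500

Step 1: 5 mL + 20 mL = 25 mL total → factor 25/5 = 5
Step 2: 1000 μL brought to 5000 μL → factor 5000/1000 = 5
Step 3: 500 μL brought to 50 mL → factor 50000/500 = 100
Dilution factor to tube #1 = 5; to tube #3 = 2500
[tube #1]/[tube #3] = (factor to tube #3)/(factor to tube #1) = 2500/5 = 500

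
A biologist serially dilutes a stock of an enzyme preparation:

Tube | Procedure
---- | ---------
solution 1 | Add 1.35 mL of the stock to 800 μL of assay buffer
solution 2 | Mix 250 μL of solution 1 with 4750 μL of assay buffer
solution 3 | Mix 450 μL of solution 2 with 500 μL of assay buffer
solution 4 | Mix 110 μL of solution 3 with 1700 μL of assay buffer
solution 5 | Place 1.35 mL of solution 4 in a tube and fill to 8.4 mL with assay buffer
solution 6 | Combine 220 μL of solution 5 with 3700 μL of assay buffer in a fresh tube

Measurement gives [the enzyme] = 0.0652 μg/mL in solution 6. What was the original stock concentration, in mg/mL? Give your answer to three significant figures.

Step 1: 1.35 mL + 800 μL = 2.15 mL total → factor 2.15/1.35 = 1.5926
Step 2: 250 μL + 4750 μL = 5000 μL total → factor 5000/250 = 20
Step 3: 450 μL + 500 μL = 950 μL total → factor 950/450 = 2.1111
Step 4: 110 μL + 1700 μL = 1810 μL total → factor 1810/110 = 16.455
Step 5: 1.35 mL brought to 8.4 mL → factor 8.4/1.35 = 6.2222
Step 6: 220 μL + 3700 μL = 3920 μL total → factor 3920/220 = 17.818
Overall dilution factor = 1.5926 × 20 × 2.1111 × 16.455 × 6.2222 × 17.818 = 1.2267 × 10^5
Stock = 0.0652 μg/mL × 1.2267 × 10^5 = 7998 μg/mL = 8.00 mg/mL

8.00 mg/mL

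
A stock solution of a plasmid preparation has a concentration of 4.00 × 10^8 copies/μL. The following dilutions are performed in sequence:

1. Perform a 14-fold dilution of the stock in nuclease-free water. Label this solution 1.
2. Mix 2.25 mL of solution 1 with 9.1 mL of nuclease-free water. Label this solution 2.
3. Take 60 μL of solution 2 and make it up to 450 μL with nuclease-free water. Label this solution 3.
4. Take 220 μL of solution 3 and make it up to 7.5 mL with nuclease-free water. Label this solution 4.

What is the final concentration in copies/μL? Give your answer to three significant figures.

Step 1: 14-fold → factor 14
Step 2: 2.25 mL + 9.1 mL = 11.35 mL total → factor 11.35/2.25 = 5.0444
Step 3: 60 μL brought to 450 μL → factor 450/60 = 7.5
Step 4: 220 μL brought to 7.5 mL → factor 7500/220 = 34.091
Overall dilution factor = 14 × 5.0444 × 7.5 × 34.091 = 18057
Final = 4.00 × 10^8 copies/μL / 18057 = 2.22 × 10^4 copies/μL

2.22 × 10^4 copies/μL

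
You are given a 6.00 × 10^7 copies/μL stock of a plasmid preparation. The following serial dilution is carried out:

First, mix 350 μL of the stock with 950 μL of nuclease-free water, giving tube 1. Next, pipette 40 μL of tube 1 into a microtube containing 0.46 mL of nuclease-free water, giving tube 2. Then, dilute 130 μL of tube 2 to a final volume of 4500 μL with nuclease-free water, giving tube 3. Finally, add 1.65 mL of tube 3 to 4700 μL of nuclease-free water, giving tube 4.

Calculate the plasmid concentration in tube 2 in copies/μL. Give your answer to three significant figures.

Step 1: 350 μL + 950 μL = 1300 μL total → factor 1300/350 = 3.7143
Step 2: 40 μL + 0.46 mL = 500 μL total → factor 500/40 = 12.5
Dilution factor through tube 2 = 3.7143 × 12.5 = 46.429
[tube 2] = 6.00 × 10^7 copies/μL / 46.429 = 1.29 × 10^6 copies/μL

1.29 × 10^6 copies/μL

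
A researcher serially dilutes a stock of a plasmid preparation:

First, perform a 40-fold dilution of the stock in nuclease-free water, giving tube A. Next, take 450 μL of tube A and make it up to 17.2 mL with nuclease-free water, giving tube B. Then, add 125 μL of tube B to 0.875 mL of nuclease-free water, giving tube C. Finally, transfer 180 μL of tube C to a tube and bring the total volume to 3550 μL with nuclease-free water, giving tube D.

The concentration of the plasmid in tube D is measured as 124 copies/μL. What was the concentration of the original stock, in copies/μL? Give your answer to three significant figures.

Step 1: 40-fold → factor 40
Step 2: 450 μL brought to 17.2 mL → factor 17200/450 = 38.222
Step 3: 125 μL + 0.875 mL = 1000 μL total → factor 1000/125 = 8
Step 4: 180 μL brought to 3550 μL → factor 3550/180 = 19.722
Overall dilution factor = 40 × 38.222 × 8 × 19.722 = 2.4122 × 10^5
Stock = 124 copies/μL × 2.4122 × 10^5 = 2.99 × 10^7 copies/μL

2.99 × 10^7 copies/μL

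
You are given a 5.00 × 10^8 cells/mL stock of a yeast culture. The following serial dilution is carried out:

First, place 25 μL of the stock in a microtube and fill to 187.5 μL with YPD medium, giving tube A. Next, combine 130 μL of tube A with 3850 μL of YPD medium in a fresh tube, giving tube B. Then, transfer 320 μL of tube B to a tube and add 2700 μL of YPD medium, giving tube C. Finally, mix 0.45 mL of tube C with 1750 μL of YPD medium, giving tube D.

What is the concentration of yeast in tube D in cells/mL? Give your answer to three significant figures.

4.72 × 10^4 cells/mL

Step 1: 25 μL brought to 187.5 μL → factor 187.5/25 = 7.5
Step 2: 130 μL + 3850 μL = 3980 μL total → factor 3980/130 = 30.615
Step 3: 320 μL + 2700 μL = 3020 μL total → factor 3020/320 = 9.4375
Step 4: 0.45 mL + 1750 μL = 2.2 mL total → factor 2.2/0.45 = 4.8889
Overall dilution factor = 7.5 × 30.615 × 9.4375 × 4.8889 = 10594
Final = 5.00 × 10^8 cells/mL / 10594 = 4.72 × 10^4 cells/mL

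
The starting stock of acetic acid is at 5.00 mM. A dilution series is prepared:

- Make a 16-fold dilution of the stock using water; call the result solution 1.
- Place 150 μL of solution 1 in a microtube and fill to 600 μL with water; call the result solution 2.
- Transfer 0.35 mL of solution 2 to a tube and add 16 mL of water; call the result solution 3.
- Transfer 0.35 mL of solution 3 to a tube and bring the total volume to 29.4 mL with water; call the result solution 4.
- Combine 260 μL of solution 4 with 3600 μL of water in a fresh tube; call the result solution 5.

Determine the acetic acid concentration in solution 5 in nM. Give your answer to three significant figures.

1.34 nM

Step 1: 16-fold → factor 16
Step 2: 150 μL brought to 600 μL → factor 600/150 = 4
Step 3: 0.35 mL + 16 mL = 16.35 mL total → factor 16.35/0.35 = 46.714
Step 4: 0.35 mL brought to 29.4 mL → factor 29.4/0.35 = 84
Step 5: 260 μL + 3600 μL = 3860 μL total → factor 3860/260 = 14.846
Overall dilution factor = 16 × 4 × 46.714 × 84 × 14.846 = 3.7284 × 10^6
Final = 5.00 mM / 3.7284 × 10^6 = 1.341 × 10^-6 mM = 1.34 nM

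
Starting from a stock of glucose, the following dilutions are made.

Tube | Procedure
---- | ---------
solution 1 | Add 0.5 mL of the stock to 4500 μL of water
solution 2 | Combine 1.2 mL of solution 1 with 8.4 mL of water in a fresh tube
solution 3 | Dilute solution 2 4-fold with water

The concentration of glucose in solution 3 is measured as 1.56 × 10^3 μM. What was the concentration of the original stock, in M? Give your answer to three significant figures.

Step 1: 0.5 mL + 4500 μL = 5 mL total → factor 5/0.5 = 10
Step 2: 1.2 mL + 8.4 mL = 9.6 mL total → factor 9.6/1.2 = 8
Step 3: 4-fold → factor 4
Overall dilution factor = 10 × 8 × 4 = 320
Stock = 1.56 × 10^3 μM × 320 = 4.992 × 10^5 μM = 0.499 M

0.499 M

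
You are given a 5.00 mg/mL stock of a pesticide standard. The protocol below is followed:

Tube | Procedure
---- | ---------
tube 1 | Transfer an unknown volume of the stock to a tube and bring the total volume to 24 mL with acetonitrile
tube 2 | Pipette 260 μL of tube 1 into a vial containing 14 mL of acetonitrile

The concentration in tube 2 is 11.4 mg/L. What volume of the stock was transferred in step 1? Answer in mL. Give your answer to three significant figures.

Step 1: v brought to 24 mL → factor = 24 mL/v
Step 2: 260 μL + 14 mL = 14260 μL total → factor 14260/260 = 54.846
Product of known-step factors = 54.846
Overall factor = 5.00 mg/mL / (11.4 mg/L) = 438.6
Step-1 factor = 438.6 / 54.846 = 7.9969
v = 24 mL / 7.9969 = 3.00 mL

3.00 mL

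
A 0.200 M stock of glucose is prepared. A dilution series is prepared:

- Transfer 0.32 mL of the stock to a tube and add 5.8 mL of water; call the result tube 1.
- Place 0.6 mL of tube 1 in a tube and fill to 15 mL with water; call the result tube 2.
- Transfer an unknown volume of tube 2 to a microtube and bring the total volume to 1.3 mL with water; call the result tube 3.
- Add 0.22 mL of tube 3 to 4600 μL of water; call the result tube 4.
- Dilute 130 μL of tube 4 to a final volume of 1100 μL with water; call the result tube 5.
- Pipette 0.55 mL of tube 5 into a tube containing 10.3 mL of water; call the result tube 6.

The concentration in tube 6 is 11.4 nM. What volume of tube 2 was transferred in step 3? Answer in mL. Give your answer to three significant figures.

0.130 mL

Step 1: 0.32 mL + 5.8 mL = 6.12 mL total → factor 6.12/0.32 = 19.125
Step 2: 0.6 mL brought to 15 mL → factor 15/0.6 = 25
Step 3: v brought to 1.3 mL → factor = 1.3 mL/v
Step 4: 0.22 mL + 4600 μL = 4.82 mL total → factor 4.82/0.22 = 21.909
Step 5: 130 μL brought to 1100 μL → factor 1100/130 = 8.4615
Step 6: 0.55 mL + 10.3 mL = 10.85 mL total → factor 10.85/0.55 = 19.727
Product of known-step factors = 1.7486 × 10^6
Overall factor = 0.200 M / (11.4 nM) = 1.7544 × 10^7
Step-3 factor = 1.7544 × 10^7 / 1.7486 × 10^6 = 10.033
v = 1.3 mL / 10.033 = 0.130 mL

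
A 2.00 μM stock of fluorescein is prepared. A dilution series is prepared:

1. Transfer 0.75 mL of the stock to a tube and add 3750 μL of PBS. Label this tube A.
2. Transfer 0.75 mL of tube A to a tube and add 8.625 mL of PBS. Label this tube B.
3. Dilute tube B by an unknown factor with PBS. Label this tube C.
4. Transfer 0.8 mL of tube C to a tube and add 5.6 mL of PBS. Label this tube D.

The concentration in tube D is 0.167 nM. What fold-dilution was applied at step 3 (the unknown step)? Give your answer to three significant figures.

Step 1: 0.75 mL + 3750 μL = 4.5 mL total → factor 4.5/0.75 = 6
Step 2: 0.75 mL + 8.625 mL = 9.375 mL total → factor 9.375/0.75 = 12.5
Step 3: unknown factor x
Step 4: 0.8 mL + 5.6 mL = 6.4 mL total → factor 6.4/0.8 = 8
Product of known-step factors = 600
Overall factor = 2.00 μM / (0.167 nM) = 11976
x = 11976 / 600 = 20.0

20.0-fold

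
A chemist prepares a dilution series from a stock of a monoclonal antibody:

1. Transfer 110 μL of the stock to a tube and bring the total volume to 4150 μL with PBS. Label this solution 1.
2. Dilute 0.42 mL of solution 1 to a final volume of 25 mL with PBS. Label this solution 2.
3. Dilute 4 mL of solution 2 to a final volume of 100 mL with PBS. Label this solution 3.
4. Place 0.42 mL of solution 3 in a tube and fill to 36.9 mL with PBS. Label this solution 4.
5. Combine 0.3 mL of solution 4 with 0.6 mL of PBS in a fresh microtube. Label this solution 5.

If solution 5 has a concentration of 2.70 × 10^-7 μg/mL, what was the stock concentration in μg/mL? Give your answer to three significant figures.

Step 1: 110 μL brought to 4150 μL → factor 4150/110 = 37.727
Step 2: 0.42 mL brought to 25 mL → factor 25/0.42 = 59.524
Step 3: 4 mL brought to 100 mL → factor 100/4 = 25
Step 4: 0.42 mL brought to 36.9 mL → factor 36.9/0.42 = 87.857
Step 5: 0.3 mL + 0.6 mL = 0.9 mL total → factor 0.9/0.3 = 3
Overall dilution factor = 37.727 × 59.524 × 25 × 87.857 × 3 = 1.4797 × 10^7
Stock = 2.70 × 10^-7 μg/mL × 1.4797 × 10^7 = 4.00 μg/mL

4.00 μg/mL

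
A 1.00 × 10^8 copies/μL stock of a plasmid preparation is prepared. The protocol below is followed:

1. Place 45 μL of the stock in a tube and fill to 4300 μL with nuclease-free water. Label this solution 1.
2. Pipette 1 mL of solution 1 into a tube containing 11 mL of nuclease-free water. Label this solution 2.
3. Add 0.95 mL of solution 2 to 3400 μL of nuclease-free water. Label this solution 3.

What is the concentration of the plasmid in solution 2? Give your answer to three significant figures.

8.72 × 10^4 copies/μL

Step 1: 45 μL brought to 4300 μL → factor 4300/45 = 95.556
Step 2: 1 mL + 11 mL = 12 mL total → factor 12/1 = 12
Dilution factor through solution 2 = 95.556 × 12 = 1146.7
[solution 2] = 1.00 × 10^8 copies/μL / 1146.7 = 8.72 × 10^4 copies/μL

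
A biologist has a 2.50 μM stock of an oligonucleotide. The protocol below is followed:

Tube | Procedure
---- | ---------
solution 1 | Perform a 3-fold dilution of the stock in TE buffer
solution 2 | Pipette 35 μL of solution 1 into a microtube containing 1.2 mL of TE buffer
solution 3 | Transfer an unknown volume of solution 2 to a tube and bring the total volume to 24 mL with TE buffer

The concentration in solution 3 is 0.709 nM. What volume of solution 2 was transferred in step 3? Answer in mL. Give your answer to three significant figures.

0.721 mL

Step 1: 3-fold → factor 3
Step 2: 35 μL + 1.2 mL = 1235 μL total → factor 1235/35 = 35.286
Step 3: v brought to 24 mL → factor = 24 mL/v
Product of known-step factors = 105.86
Overall factor = 2.50 μM / (0.709 nM) = 3526.1
Step-3 factor = 3526.1 / 105.86 = 33.31
v = 24 mL / 33.31 = 0.721 mL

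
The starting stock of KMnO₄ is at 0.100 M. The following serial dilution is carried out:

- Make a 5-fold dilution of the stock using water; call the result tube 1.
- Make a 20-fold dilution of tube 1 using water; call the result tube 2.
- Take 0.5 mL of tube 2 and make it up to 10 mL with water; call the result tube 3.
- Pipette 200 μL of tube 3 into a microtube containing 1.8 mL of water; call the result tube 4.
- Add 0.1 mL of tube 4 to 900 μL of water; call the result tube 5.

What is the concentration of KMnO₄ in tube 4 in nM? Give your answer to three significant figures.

5.00 × 10^3 nM

Step 1: 5-fold → factor 5
Step 2: 20-fold → factor 20
Step 3: 0.5 mL brought to 10 mL → factor 10/0.5 = 20
Step 4: 200 μL + 1.8 mL = 2000 μL total → factor 2000/200 = 10
Dilution factor through tube 4 = 5 × 20 × 20 × 10 = 20000
[tube 4] = 0.100 M / 20000 = 5.000 × 10^-6 M = 5.00 × 10^3 nM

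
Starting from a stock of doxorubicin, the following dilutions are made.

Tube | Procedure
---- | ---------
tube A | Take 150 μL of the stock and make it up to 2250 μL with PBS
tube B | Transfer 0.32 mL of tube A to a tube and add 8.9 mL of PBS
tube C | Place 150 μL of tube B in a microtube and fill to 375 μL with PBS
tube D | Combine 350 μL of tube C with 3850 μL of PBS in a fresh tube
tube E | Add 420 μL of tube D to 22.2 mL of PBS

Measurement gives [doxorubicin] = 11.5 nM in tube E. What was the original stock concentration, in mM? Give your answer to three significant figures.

Step 1: 150 μL brought to 2250 μL → factor 2250/150 = 15
Step 2: 0.32 mL + 8.9 mL = 9.22 mL total → factor 9.22/0.32 = 28.812
Step 3: 150 μL brought to 375 μL → factor 375/150 = 2.5
Step 4: 350 μL + 3850 μL = 4200 μL total → factor 4200/350 = 12
Step 5: 420 μL + 22.2 mL = 22620 μL total → factor 22620/420 = 53.857
Overall dilution factor = 15 × 28.812 × 2.5 × 12 × 53.857 = 6.9829 × 10^5
Stock = 11.5 nM × 6.9829 × 10^5 = 8.030 × 10^6 nM = 8.03 mM

8.03 mM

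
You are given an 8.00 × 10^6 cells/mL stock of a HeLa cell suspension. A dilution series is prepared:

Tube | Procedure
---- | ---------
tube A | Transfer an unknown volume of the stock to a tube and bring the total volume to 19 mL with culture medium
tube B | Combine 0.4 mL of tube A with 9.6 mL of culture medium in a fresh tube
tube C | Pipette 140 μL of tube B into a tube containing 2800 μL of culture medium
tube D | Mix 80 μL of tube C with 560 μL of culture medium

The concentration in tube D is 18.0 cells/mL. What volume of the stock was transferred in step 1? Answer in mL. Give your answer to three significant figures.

0.180 mL

Step 1: v brought to 19 mL → factor = 19 mL/v
Step 2: 0.4 mL + 9.6 mL = 10 mL total → factor 10/0.4 = 25
Step 3: 140 μL + 2800 μL = 2940 μL total → factor 2940/140 = 21
Step 4: 80 μL + 560 μL = 640 μL total → factor 640/80 = 8
Product of known-step factors = 4200
Overall factor = 8.00 × 10^6 cells/mL / (18.0 cells/mL) = 4.4444 × 10^5
Step-1 factor = 4.4444 × 10^5 / 4200 = 105.82
v = 19 mL / 105.82 = 0.180 mL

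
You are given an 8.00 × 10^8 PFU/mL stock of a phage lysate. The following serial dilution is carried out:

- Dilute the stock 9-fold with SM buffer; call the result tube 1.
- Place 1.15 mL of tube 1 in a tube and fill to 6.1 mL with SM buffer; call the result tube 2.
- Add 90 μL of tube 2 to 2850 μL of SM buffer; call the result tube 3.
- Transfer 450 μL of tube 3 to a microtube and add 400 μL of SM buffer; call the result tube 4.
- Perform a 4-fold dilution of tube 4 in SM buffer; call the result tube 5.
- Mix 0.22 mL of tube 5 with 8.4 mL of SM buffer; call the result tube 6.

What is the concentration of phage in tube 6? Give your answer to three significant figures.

1.73 × 10^3 PFU/mL

Step 1: 9-fold → factor 9
Step 2: 1.15 mL brought to 6.1 mL → factor 6.1/1.15 = 5.3043
Step 3: 90 μL + 2850 μL = 2940 μL total → factor 2940/90 = 32.667
Step 4: 450 μL + 400 μL = 850 μL total → factor 850/450 = 1.8889
Step 5: 4-fold → factor 4
Step 6: 0.22 mL + 8.4 mL = 8.62 mL total → factor 8.62/0.22 = 39.182
Dilution factor through tube 6 = 9 × 5.3043 × 32.667 × 1.8889 × 4 × 39.182 = 4.6167 × 10^5
[tube 6] = 8.00 × 10^8 PFU/mL / 4.6167 × 10^5 = 1.73 × 10^3 PFU/mL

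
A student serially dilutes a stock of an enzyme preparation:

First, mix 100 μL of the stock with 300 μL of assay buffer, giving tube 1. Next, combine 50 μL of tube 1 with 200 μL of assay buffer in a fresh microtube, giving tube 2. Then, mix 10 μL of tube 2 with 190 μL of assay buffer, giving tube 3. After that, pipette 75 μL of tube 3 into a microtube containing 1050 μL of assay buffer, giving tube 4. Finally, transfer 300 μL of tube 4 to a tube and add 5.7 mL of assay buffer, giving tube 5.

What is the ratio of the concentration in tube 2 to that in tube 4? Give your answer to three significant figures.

Step 1: 100 μL + 300 μL = 400 μL total → factor 400/100 = 4
Step 2: 50 μL + 200 μL = 250 μL total → factor 250/50 = 5
Step 3: 10 μL + 190 μL = 200 μL total → factor 200/10 = 20
Step 4: 75 μL + 1050 μL = 1125 μL total → factor 1125/75 = 15
Dilution factor to tube 2 = 20; to tube 4 = 6000
[tube 2]/[tube 4] = (factor to tube 4)/(factor to tube 2) = 6000/20 = 300

300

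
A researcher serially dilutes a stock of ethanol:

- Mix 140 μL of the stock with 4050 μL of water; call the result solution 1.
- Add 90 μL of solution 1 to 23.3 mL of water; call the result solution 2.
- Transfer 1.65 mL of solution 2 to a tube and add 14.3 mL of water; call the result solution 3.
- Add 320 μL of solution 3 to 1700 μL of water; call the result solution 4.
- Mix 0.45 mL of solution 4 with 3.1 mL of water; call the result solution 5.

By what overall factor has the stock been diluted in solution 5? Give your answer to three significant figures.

Step 1: 140 μL + 4050 μL = 4190 μL total → factor 4190/140 = 29.929
Step 2: 90 μL + 23.3 mL = 23390 μL total → factor 23390/90 = 259.89
Step 3: 1.65 mL + 14.3 mL = 15.95 mL total → factor 15.95/1.65 = 9.6667
Step 4: 320 μL + 1700 μL = 2020 μL total → factor 2020/320 = 6.3125
Step 5: 0.45 mL + 3.1 mL = 3.55 mL total → factor 3.55/0.45 = 7.8889
Overall dilution factor = 29.929 × 259.89 × 9.6667 × 6.3125 × 7.8889 = 3.7443 × 10^6

3.74 × 10^6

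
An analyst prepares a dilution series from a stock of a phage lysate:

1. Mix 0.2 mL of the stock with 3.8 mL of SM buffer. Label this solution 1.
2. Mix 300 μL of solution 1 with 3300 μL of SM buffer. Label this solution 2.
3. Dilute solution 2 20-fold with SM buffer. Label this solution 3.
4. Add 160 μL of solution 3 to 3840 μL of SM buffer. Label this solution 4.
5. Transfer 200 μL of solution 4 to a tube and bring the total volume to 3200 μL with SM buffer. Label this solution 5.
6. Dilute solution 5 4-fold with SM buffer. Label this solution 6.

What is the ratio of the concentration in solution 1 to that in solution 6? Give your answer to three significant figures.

Step 1: 0.2 mL + 3.8 mL = 4 mL total → factor 4/0.2 = 20
Step 2: 300 μL + 3300 μL = 3600 μL total → factor 3600/300 = 12
Step 3: 20-fold → factor 20
Step 4: 160 μL + 3840 μL = 4000 μL total → factor 4000/160 = 25
Step 5: 200 μL brought to 3200 μL → factor 3200/200 = 16
Step 6: 4-fold → factor 4
Dilution factor to solution 1 = 20; to solution 6 = 7.68 × 10^6
[solution 1]/[solution 6] = (factor to solution 6)/(factor to solution 1) = 7.68 × 10^6/20 = 3.84 × 10^5

3.84 × 10^5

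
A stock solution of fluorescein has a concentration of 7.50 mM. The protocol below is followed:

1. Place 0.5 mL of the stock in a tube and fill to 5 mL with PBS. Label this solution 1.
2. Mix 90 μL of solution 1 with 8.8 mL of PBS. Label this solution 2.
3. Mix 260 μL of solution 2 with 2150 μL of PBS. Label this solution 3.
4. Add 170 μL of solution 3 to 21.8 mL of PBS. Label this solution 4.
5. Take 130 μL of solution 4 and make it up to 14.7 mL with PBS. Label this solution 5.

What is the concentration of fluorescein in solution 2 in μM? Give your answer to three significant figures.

Step 1: 0.5 mL brought to 5 mL → factor 5/0.5 = 10
Step 2: 90 μL + 8.8 mL = 8890 μL total → factor 8890/90 = 98.778
Dilution factor through solution 2 = 10 × 98.778 = 987.78
[solution 2] = 7.50 mM / 987.78 = 0.007593 mM = 7.59 μM

7.59 μM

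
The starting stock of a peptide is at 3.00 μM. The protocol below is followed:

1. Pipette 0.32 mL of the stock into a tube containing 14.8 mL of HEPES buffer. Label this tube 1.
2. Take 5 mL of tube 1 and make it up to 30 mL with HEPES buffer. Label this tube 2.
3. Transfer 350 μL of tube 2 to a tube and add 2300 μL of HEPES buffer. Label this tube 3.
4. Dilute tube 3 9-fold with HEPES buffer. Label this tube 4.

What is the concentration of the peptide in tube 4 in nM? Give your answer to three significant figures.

Step 1: 0.32 mL + 14.8 mL = 15.12 mL total → factor 15.12/0.32 = 47.25
Step 2: 5 mL brought to 30 mL → factor 30/5 = 6
Step 3: 350 μL + 2300 μL = 2650 μL total → factor 2650/350 = 7.5714
Step 4: 9-fold → factor 9
Overall dilution factor = 47.25 × 6 × 7.5714 × 9 = 19318
Final = 3.00 μM / 19318 = 0.0001553 μM = 0.155 nM

0.155 nM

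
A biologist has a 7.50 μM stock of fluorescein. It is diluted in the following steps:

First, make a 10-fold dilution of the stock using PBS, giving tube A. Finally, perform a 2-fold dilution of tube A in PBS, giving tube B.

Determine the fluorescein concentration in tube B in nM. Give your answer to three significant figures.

Step 1: 10-fold → factor 10
Step 2: 2-fold → factor 2
Overall dilution factor = 10 × 2 = 20
Final = 7.50 μM / 20 = 0.3750 μM = 375 nM

375 nM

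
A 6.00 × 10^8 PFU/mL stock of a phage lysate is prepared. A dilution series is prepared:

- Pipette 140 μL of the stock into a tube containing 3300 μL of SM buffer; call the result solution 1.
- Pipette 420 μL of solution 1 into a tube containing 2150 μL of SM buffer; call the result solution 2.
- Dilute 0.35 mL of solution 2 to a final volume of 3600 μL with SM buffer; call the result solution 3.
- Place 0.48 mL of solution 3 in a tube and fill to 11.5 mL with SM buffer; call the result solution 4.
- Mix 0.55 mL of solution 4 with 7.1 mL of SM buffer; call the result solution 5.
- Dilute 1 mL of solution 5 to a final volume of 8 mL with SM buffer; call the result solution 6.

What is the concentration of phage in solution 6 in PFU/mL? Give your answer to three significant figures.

Step 1: 140 μL + 3300 μL = 3440 μL total → factor 3440/140 = 24.571
Step 2: 420 μL + 2150 μL = 2570 μL total → factor 2570/420 = 6.119
Step 3: 0.35 mL brought to 3600 μL → factor 3.6/0.35 = 10.286
Step 4: 0.48 mL brought to 11.5 mL → factor 11.5/0.48 = 23.958
Step 5: 0.55 mL + 7.1 mL = 7.65 mL total → factor 7.65/0.55 = 13.909
Step 6: 1 mL brought to 8 mL → factor 8/1 = 8
Overall dilution factor = 24.571 × 6.119 × 10.286 × 23.958 × 13.909 × 8 = 4.1228 × 10^6
Final = 6.00 × 10^8 PFU/mL / 4.1228 × 10^6 = 146 PFU/mL

146 PFU/mL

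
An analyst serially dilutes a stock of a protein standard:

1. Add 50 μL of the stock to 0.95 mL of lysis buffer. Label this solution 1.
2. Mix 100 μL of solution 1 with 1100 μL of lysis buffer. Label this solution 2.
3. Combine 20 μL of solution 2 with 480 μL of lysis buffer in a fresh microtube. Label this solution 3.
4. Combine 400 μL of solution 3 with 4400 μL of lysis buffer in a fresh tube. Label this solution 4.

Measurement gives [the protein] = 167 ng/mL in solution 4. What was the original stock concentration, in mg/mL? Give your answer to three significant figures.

Step 1: 50 μL + 0.95 mL = 1000 μL total → factor 1000/50 = 20
Step 2: 100 μL + 1100 μL = 1200 μL total → factor 1200/100 = 12
Step 3: 20 μL + 480 μL = 500 μL total → factor 500/20 = 25
Step 4: 400 μL + 4400 μL = 4800 μL total → factor 4800/400 = 12
Overall dilution factor = 20 × 12 × 25 × 12 = 72000
Stock = 167 ng/mL × 72000 = 1.202 × 10^7 ng/mL = 12.0 mg/mL

12.0 mg/mL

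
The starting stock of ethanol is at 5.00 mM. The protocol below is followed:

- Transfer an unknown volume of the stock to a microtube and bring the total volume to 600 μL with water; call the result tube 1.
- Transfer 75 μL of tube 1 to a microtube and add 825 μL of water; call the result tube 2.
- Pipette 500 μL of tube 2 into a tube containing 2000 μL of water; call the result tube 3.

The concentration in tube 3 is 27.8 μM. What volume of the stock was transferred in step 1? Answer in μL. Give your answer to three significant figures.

Step 1: v brought to 600 μL → factor = 600 μL/v
Step 2: 75 μL + 825 μL = 900 μL total → factor 900/75 = 12
Step 3: 500 μL + 2000 μL = 2500 μL total → factor 2500/500 = 5
Product of known-step factors = 60
Overall factor = 5.00 mM / (27.8 μM) = 179.86
Step-1 factor = 179.86 / 60 = 2.9976
v = 600 μL / 2.9976 = 200 μL

200 μL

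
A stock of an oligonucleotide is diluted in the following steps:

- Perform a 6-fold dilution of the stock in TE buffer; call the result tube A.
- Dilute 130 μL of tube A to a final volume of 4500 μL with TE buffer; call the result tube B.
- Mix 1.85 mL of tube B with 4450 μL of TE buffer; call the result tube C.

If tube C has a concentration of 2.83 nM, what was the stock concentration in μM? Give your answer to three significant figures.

Step 1: 6-fold → factor 6
Step 2: 130 μL brought to 4500 μL → factor 4500/130 = 34.615
Step 3: 1.85 mL + 4450 μL = 6.3 mL total → factor 6.3/1.85 = 3.4054
Overall dilution factor = 6 × 34.615 × 3.4054 = 707.28
Stock = 2.83 nM × 707.28 = 2002 nM = 2.00 μM

2.00 μM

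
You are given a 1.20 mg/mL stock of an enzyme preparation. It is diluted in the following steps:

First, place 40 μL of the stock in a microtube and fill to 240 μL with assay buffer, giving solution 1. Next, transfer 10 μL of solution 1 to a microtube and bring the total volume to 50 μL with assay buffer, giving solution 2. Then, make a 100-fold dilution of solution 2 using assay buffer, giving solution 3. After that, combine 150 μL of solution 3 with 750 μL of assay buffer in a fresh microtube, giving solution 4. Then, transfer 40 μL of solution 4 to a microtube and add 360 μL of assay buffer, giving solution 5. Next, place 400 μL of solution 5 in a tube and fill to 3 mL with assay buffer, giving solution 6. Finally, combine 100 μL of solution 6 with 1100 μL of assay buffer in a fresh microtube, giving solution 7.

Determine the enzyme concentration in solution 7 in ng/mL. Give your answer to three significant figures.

Step 1: 40 μL brought to 240 μL → factor 240/40 = 6
Step 2: 10 μL brought to 50 μL → factor 50/10 = 5
Step 3: 100-fold → factor 100
Step 4: 150 μL + 750 μL = 900 μL total → factor 900/150 = 6
Step 5: 40 μL + 360 μL = 400 μL total → factor 400/40 = 10
Step 6: 400 μL brought to 3 mL → factor 3000/400 = 7.5
Step 7: 100 μL + 1100 μL = 1200 μL total → factor 1200/100 = 12
Overall dilution factor = 6 × 5 × 100 × 6 × 10 × 7.5 × 12 = 1.62 × 10^7
Final = 1.20 mg/mL / 1.62 × 10^7 = 7.407 × 10^-8 mg/mL = 0.0741 ng/mL

0.0741 ng/mL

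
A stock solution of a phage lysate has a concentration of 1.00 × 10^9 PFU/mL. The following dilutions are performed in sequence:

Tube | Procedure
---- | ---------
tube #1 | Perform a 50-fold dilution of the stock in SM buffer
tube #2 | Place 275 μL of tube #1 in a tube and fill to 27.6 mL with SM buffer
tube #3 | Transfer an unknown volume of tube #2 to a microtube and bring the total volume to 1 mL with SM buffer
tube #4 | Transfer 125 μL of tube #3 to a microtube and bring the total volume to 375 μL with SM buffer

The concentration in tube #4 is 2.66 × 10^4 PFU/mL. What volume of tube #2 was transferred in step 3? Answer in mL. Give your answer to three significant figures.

Step 1: 50-fold → factor 50
Step 2: 275 μL brought to 27.6 mL → factor 27600/275 = 100.36
Step 3: v brought to 1 mL → factor = 1 mL/v
Step 4: 125 μL brought to 375 μL → factor 375/125 = 3
Product of known-step factors = 15055
Overall factor = 1.00 × 10^9 PFU/mL / (2.66 × 10^4 PFU/mL) = 37594
Step-3 factor = 37594 / 15055 = 2.4972
v = 1 mL / 2.4972 = 0.400 mL

0.400 mL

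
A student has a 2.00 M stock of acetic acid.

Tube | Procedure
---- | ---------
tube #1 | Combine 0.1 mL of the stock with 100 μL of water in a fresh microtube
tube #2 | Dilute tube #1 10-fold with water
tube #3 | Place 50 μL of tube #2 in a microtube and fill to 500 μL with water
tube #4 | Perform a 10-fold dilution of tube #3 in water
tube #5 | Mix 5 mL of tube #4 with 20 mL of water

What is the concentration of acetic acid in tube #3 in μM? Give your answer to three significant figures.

Step 1: 0.1 mL + 100 μL = 0.2 mL total → factor 0.2/0.1 = 2
Step 2: 10-fold → factor 10
Step 3: 50 μL brought to 500 μL → factor 500/50 = 10
Dilution factor through tube #3 = 2 × 10 × 10 = 200
[tube #3] = 2.00 M / 200 = 0.01000 M = 1.00 × 10^4 μM

1.00 × 10^4 μM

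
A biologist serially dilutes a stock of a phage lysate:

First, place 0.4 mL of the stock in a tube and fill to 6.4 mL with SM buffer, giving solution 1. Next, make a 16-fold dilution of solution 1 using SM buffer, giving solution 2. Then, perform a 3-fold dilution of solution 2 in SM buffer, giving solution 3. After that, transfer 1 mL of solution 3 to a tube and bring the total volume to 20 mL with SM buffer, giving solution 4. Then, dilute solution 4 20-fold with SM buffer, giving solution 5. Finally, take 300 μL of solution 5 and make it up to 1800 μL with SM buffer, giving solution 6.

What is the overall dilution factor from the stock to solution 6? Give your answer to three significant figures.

Step 1: 0.4 mL brought to 6.4 mL → factor 6.4/0.4 = 16
Step 2: 16-fold → factor 16
Step 3: 3-fold → factor 3
Step 4: 1 mL brought to 20 mL → factor 20/1 = 20
Step 5: 20-fold → factor 20
Step 6: 300 μL brought to 1800 μL → factor 1800/300 = 6
Overall dilution factor = 16 × 16 × 3 × 20 × 20 × 6 = 1.8432 × 10^6

1.84 × 10^6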